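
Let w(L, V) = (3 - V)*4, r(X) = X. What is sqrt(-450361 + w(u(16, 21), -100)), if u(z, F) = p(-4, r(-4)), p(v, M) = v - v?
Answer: I*sqrt(449949) ≈ 670.78*I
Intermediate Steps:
p(v, M) = 0
u(z, F) = 0
w(L, V) = 12 - 4*V
sqrt(-450361 + w(u(16, 21), -100)) = sqrt(-450361 + (12 - 4*(-100))) = sqrt(-450361 + (12 + 400)) = sqrt(-450361 + 412) = sqrt(-449949) = I*sqrt(449949)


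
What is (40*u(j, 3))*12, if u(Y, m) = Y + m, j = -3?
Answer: 0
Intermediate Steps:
(40*u(j, 3))*12 = (40*(-3 + 3))*12 = (40*0)*12 = 0*12 = 0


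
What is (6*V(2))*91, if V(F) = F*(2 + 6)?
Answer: 8736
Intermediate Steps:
V(F) = 8*F (V(F) = F*8 = 8*F)
(6*V(2))*91 = (6*(8*2))*91 = (6*16)*91 = 96*91 = 8736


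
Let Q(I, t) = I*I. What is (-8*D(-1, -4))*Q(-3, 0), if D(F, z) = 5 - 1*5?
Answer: 0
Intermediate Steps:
D(F, z) = 0 (D(F, z) = 5 - 5 = 0)
Q(I, t) = I²
(-8*D(-1, -4))*Q(-3, 0) = -8*0*(-3)² = 0*9 = 0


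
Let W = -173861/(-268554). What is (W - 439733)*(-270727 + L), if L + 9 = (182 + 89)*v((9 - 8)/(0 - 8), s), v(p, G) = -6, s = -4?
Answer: 16081870612738001/134277 ≈ 1.1977e+11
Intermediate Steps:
W = 173861/268554 (W = -173861*(-1/268554) = 173861/268554 ≈ 0.64740)
L = -1635 (L = -9 + (182 + 89)*(-6) = -9 + 271*(-6) = -9 - 1626 = -1635)
(W - 439733)*(-270727 + L) = (173861/268554 - 439733)*(-270727 - 1635) = -118091882221/268554*(-272362) = 16081870612738001/134277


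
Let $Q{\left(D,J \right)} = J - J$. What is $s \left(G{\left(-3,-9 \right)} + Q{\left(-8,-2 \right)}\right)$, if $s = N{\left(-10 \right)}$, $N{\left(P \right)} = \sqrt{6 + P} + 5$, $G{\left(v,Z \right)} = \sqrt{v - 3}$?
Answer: $\sqrt{6} \left(-2 + 5 i\right) \approx -4.899 + 12.247 i$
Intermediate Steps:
$Q{\left(D,J \right)} = 0$
$G{\left(v,Z \right)} = \sqrt{-3 + v}$
$N{\left(P \right)} = 5 + \sqrt{6 + P}$
$s = 5 + 2 i$ ($s = 5 + \sqrt{6 - 10} = 5 + \sqrt{-4} = 5 + 2 i \approx 5.0 + 2.0 i$)
$s \left(G{\left(-3,-9 \right)} + Q{\left(-8,-2 \right)}\right) = \left(5 + 2 i\right) \left(\sqrt{-3 - 3} + 0\right) = \left(5 + 2 i\right) \left(\sqrt{-6} + 0\right) = \left(5 + 2 i\right) \left(i \sqrt{6} + 0\right) = \left(5 + 2 i\right) i \sqrt{6} = i \sqrt{6} \left(5 + 2 i\right)$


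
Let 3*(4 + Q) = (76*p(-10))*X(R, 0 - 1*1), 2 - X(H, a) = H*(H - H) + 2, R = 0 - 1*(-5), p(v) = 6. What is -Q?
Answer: 4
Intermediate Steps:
R = 5 (R = 0 + 5 = 5)
X(H, a) = 0 (X(H, a) = 2 - (H*(H - H) + 2) = 2 - (H*0 + 2) = 2 - (0 + 2) = 2 - 1*2 = 2 - 2 = 0)
Q = -4 (Q = -4 + ((76*6)*0)/3 = -4 + (456*0)/3 = -4 + (⅓)*0 = -4 + 0 = -4)
-Q = -1*(-4) = 4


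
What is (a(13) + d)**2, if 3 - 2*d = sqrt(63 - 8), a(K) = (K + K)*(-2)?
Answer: (101 + sqrt(55))**2/4 ≈ 2938.5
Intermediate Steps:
a(K) = -4*K (a(K) = (2*K)*(-2) = -4*K)
d = 3/2 - sqrt(55)/2 (d = 3/2 - sqrt(63 - 8)/2 = 3/2 - sqrt(55)/2 ≈ -2.2081)
(a(13) + d)**2 = (-4*13 + (3/2 - sqrt(55)/2))**2 = (-52 + (3/2 - sqrt(55)/2))**2 = (-101/2 - sqrt(55)/2)**2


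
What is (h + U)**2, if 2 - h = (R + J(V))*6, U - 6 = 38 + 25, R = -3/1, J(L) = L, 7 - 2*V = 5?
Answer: 6889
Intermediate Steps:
V = 1 (V = 7/2 - 1/2*5 = 7/2 - 5/2 = 1)
R = -3 (R = -3*1 = -3)
U = 69 (U = 6 + (38 + 25) = 6 + 63 = 69)
h = 14 (h = 2 - (-3 + 1)*6 = 2 - (-2)*6 = 2 - 1*(-12) = 2 + 12 = 14)
(h + U)**2 = (14 + 69)**2 = 83**2 = 6889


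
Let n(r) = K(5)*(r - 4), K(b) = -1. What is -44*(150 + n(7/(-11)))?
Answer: -6804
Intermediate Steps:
n(r) = 4 - r (n(r) = -(r - 4) = -(-4 + r) = 4 - r)
-44*(150 + n(7/(-11))) = -44*(150 + (4 - 7/(-11))) = -44*(150 + (4 - 7*(-1)/11)) = -44*(150 + (4 - 1*(-7/11))) = -44*(150 + (4 + 7/11)) = -44*(150 + 51/11) = -44*1701/11 = -6804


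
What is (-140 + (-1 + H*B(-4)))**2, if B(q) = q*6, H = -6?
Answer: 9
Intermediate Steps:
B(q) = 6*q
(-140 + (-1 + H*B(-4)))**2 = (-140 + (-1 - 36*(-4)))**2 = (-140 + (-1 - 6*(-24)))**2 = (-140 + (-1 + 144))**2 = (-140 + 143)**2 = 3**2 = 9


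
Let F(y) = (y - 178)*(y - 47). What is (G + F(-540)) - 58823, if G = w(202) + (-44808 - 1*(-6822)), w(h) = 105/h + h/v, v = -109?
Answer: 7148268467/22018 ≈ 3.2466e+5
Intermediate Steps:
F(y) = (-178 + y)*(-47 + y)
w(h) = 105/h - h/109 (w(h) = 105/h + h/(-109) = 105/h + h*(-1/109) = 105/h - h/109)
G = -836405107/22018 (G = (105/202 - 1/109*202) + (-44808 - 1*(-6822)) = (105*(1/202) - 202/109) + (-44808 + 6822) = (105/202 - 202/109) - 37986 = -29359/22018 - 37986 = -836405107/22018 ≈ -37987.)
(G + F(-540)) - 58823 = (-836405107/22018 + (8366 + (-540)² - 225*(-540))) - 58823 = (-836405107/22018 + (8366 + 291600 + 121500)) - 58823 = (-836405107/22018 + 421466) - 58823 = 8443433281/22018 - 58823 = 7148268467/22018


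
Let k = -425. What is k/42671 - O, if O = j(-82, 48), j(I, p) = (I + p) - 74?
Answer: 4608043/42671 ≈ 107.99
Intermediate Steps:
j(I, p) = -74 + I + p
O = -108 (O = -74 - 82 + 48 = -108)
k/42671 - O = -425/42671 - 1*(-108) = -425*1/42671 + 108 = -425/42671 + 108 = 4608043/42671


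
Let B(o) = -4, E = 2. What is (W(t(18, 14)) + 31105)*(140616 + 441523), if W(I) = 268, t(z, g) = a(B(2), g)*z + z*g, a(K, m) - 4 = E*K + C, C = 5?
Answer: 18263446847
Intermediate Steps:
a(K, m) = 9 + 2*K (a(K, m) = 4 + (2*K + 5) = 4 + (5 + 2*K) = 9 + 2*K)
t(z, g) = z + g*z (t(z, g) = (9 + 2*(-4))*z + z*g = (9 - 8)*z + g*z = 1*z + g*z = z + g*z)
(W(t(18, 14)) + 31105)*(140616 + 441523) = (268 + 31105)*(140616 + 441523) = 31373*582139 = 18263446847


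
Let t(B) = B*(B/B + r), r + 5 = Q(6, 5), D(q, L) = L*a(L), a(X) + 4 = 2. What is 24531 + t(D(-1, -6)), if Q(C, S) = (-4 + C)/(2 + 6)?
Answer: 24486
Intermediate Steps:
a(X) = -2 (a(X) = -4 + 2 = -2)
D(q, L) = -2*L (D(q, L) = L*(-2) = -2*L)
Q(C, S) = -½ + C/8 (Q(C, S) = (-4 + C)/8 = (-4 + C)*(⅛) = -½ + C/8)
r = -19/4 (r = -5 + (-½ + (⅛)*6) = -5 + (-½ + ¾) = -5 + ¼ = -19/4 ≈ -4.7500)
t(B) = -15*B/4 (t(B) = B*(B/B - 19/4) = B*(1 - 19/4) = B*(-15/4) = -15*B/4)
24531 + t(D(-1, -6)) = 24531 - (-15)*(-6)/2 = 24531 - 15/4*12 = 24531 - 45 = 24486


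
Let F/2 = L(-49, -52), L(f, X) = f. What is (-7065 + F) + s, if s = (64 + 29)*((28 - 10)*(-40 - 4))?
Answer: -80819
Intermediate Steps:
s = -73656 (s = 93*(18*(-44)) = 93*(-792) = -73656)
F = -98 (F = 2*(-49) = -98)
(-7065 + F) + s = (-7065 - 98) - 73656 = -7163 - 73656 = -80819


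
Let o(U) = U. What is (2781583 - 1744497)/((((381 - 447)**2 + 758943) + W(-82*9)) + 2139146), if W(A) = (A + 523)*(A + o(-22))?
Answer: 1037086/3065845 ≈ 0.33827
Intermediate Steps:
W(A) = (-22 + A)*(523 + A) (W(A) = (A + 523)*(A - 22) = (523 + A)*(-22 + A) = (-22 + A)*(523 + A))
(2781583 - 1744497)/((((381 - 447)**2 + 758943) + W(-82*9)) + 2139146) = (2781583 - 1744497)/((((381 - 447)**2 + 758943) + (-11506 + (-82*9)**2 + 501*(-82*9))) + 2139146) = 1037086/((((-66)**2 + 758943) + (-11506 + (-738)**2 + 501*(-738))) + 2139146) = 1037086/(((4356 + 758943) + (-11506 + 544644 - 369738)) + 2139146) = 1037086/((763299 + 163400) + 2139146) = 1037086/(926699 + 2139146) = 1037086/3065845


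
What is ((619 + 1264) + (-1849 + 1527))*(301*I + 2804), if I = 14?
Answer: 10955098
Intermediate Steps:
((619 + 1264) + (-1849 + 1527))*(301*I + 2804) = ((619 + 1264) + (-1849 + 1527))*(301*14 + 2804) = (1883 - 322)*(4214 + 2804) = 1561*7018 = 10955098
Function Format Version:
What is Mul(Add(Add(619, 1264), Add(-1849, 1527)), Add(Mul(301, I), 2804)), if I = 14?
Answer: 10955098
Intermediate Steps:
Mul(Add(Add(619, 1264), Add(-1849, 1527)), Add(Mul(301, I), 2804)) = Mul(Add(Add(619, 1264), Add(-1849, 1527)), Add(Mul(301, 14), 2804)) = Mul(Add(1883, -322), Add(4214, 2804)) = Mul(1561, 7018) = 10955098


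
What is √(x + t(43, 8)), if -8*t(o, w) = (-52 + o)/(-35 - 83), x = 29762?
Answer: √1657623821/236 ≈ 172.52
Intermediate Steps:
t(o, w) = -13/236 + o/944 (t(o, w) = -(-52 + o)/(8*(-35 - 83)) = -(-52 + o)/(8*(-118)) = -(-52 + o)*(-1)/(8*118) = -(26/59 - o/118)/8 = -13/236 + o/944)
√(x + t(43, 8)) = √(29762 + (-13/236 + (1/944)*43)) = √(29762 + (-13/236 + 43/944)) = √(29762 - 9/944) = √(28095319/944) = √1657623821/236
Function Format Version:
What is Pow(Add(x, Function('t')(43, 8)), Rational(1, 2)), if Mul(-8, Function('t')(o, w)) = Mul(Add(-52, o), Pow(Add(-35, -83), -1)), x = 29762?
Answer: Mul(Rational(1, 236), Pow(1657623821, Rational(1, 2))) ≈ 172.52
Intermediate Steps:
Function('t')(o, w) = Add(Rational(-13, 236), Mul(Rational(1, 944), o)) (Function('t')(o, w) = Mul(Rational(-1, 8), Mul(Add(-52, o), Pow(Add(-35, -83), -1))) = Mul(Rational(-1, 8), Mul(Add(-52, o), Pow(-118, -1))) = Mul(Rational(-1, 8), Mul(Add(-52, o), Rational(-1, 118))) = Mul(Rational(-1, 8), Add(Rational(26, 59), Mul(Rational(-1, 118), o))) = Add(Rational(-13, 236), Mul(Rational(1, 944), o)))
Pow(Add(x, Function('t')(43, 8)), Rational(1, 2)) = Pow(Add(29762, Add(Rational(-13, 236), Mul(Rational(1, 944), 43))), Rational(1, 2)) = Pow(Add(29762, Add(Rational(-13, 236), Rational(43, 944))), Rational(1, 2)) = Pow(Add(29762, Rational(-9, 944)), Rational(1, 2)) = Pow(Rational(28095319, 944), Rational(1, 2)) = Mul(Rational(1, 236), Pow(1657623821, Rational(1, 2)))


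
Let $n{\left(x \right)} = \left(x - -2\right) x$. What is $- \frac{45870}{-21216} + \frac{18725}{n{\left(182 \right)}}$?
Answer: $\frac{110655}{40664} \approx 2.7212$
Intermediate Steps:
$n{\left(x \right)} = x \left(2 + x\right)$ ($n{\left(x \right)} = \left(x + 2\right) x = \left(2 + x\right) x = x \left(2 + x\right)$)
$- \frac{45870}{-21216} + \frac{18725}{n{\left(182 \right)}} = - \frac{45870}{-21216} + \frac{18725}{182 \left(2 + 182\right)} = \left(-45870\right) \left(- \frac{1}{21216}\right) + \frac{18725}{182 \cdot 184} = \frac{7645}{3536} + \frac{18725}{33488} = \frac{7645}{3536} + 18725 \cdot \frac{1}{33488} = \frac{7645}{3536} + \frac{2675}{4784} = \frac{110655}{40664}$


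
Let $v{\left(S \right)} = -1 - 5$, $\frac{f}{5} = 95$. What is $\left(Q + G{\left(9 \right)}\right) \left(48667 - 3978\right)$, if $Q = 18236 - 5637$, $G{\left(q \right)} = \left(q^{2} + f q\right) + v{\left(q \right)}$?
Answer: $757433861$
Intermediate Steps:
$f = 475$ ($f = 5 \cdot 95 = 475$)
$v{\left(S \right)} = -6$ ($v{\left(S \right)} = -1 - 5 = -6$)
$G{\left(q \right)} = -6 + q^{2} + 475 q$ ($G{\left(q \right)} = \left(q^{2} + 475 q\right) - 6 = -6 + q^{2} + 475 q$)
$Q = 12599$ ($Q = 18236 - 5637 = 12599$)
$\left(Q + G{\left(9 \right)}\right) \left(48667 - 3978\right) = \left(12599 + \left(-6 + 9^{2} + 475 \cdot 9\right)\right) \left(48667 - 3978\right) = \left(12599 + \left(-6 + 81 + 4275\right)\right) 44689 = \left(12599 + 4350\right) 44689 = 16949 \cdot 44689 = 757433861$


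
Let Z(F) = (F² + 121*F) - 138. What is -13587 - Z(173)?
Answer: -64311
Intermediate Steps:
Z(F) = -138 + F² + 121*F
-13587 - Z(173) = -13587 - (-138 + 173² + 121*173) = -13587 - (-138 + 29929 + 20933) = -13587 - 1*50724 = -13587 - 50724 = -64311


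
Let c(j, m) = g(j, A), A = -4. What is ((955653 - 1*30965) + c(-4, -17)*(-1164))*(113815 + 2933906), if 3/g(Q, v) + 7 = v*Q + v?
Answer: 14080312538508/5 ≈ 2.8161e+12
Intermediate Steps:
g(Q, v) = 3/(-7 + v + Q*v) (g(Q, v) = 3/(-7 + (v*Q + v)) = 3/(-7 + (Q*v + v)) = 3/(-7 + (v + Q*v)) = 3/(-7 + v + Q*v))
c(j, m) = 3/(-11 - 4*j) (c(j, m) = 3/(-7 - 4 + j*(-4)) = 3/(-7 - 4 - 4*j) = 3/(-11 - 4*j))
((955653 - 1*30965) + c(-4, -17)*(-1164))*(113815 + 2933906) = ((955653 - 1*30965) + (3/(-11 - 4*(-4)))*(-1164))*(113815 + 2933906) = ((955653 - 30965) + (3/(-11 + 16))*(-1164))*3047721 = (924688 + (3/5)*(-1164))*3047721 = (924688 + (3*(⅕))*(-1164))*3047721 = (924688 + (⅗)*(-1164))*3047721 = (924688 - 3492/5)*3047721 = (4619948/5)*3047721 = 14080312538508/5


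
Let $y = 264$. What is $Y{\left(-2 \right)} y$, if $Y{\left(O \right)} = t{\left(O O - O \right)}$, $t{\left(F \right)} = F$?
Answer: $1584$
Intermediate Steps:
$Y{\left(O \right)} = O^{2} - O$ ($Y{\left(O \right)} = O O - O = O^{2} - O$)
$Y{\left(-2 \right)} y = - 2 \left(-1 - 2\right) 264 = \left(-2\right) \left(-3\right) 264 = 6 \cdot 264 = 1584$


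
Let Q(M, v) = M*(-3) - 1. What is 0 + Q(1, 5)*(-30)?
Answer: 120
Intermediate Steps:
Q(M, v) = -1 - 3*M (Q(M, v) = -3*M - 1 = -1 - 3*M)
0 + Q(1, 5)*(-30) = 0 + (-1 - 3*1)*(-30) = 0 + (-1 - 3)*(-30) = 0 - 4*(-30) = 0 + 120 = 120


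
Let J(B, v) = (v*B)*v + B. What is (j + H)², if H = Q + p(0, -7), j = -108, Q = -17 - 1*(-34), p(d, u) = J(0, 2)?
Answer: 8281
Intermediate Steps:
J(B, v) = B + B*v² (J(B, v) = (B*v)*v + B = B*v² + B = B + B*v²)
p(d, u) = 0 (p(d, u) = 0*(1 + 2²) = 0*(1 + 4) = 0*5 = 0)
Q = 17 (Q = -17 + 34 = 17)
H = 17 (H = 17 + 0 = 17)
(j + H)² = (-108 + 17)² = (-91)² = 8281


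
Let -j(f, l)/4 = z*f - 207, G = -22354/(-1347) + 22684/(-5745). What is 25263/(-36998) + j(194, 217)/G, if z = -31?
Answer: 1187009181545169/603489066206 ≈ 1966.9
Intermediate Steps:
G = 32622794/2579505 (G = -22354*(-1/1347) + 22684*(-1/5745) = 22354/1347 - 22684/5745 = 32622794/2579505 ≈ 12.647)
j(f, l) = 828 + 124*f (j(f, l) = -4*(-31*f - 207) = -4*(-207 - 31*f) = 828 + 124*f)
25263/(-36998) + j(194, 217)/G = 25263/(-36998) + (828 + 124*194)/(32622794/2579505) = 25263*(-1/36998) + (828 + 24056)*(2579505/32622794) = -25263/36998 + 24884*(2579505/32622794) = -25263/36998 + 32094201210/16311397 = 1187009181545169/603489066206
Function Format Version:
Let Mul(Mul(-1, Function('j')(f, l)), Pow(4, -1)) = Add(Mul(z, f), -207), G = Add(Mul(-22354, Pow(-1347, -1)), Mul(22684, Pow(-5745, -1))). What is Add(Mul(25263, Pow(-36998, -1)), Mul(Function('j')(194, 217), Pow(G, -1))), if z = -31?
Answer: Rational(1187009181545169, 603489066206) ≈ 1966.9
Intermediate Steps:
G = Rational(32622794, 2579505) (G = Add(Mul(-22354, Rational(-1, 1347)), Mul(22684, Rational(-1, 5745))) = Add(Rational(22354, 1347), Rational(-22684, 5745)) = Rational(32622794, 2579505) ≈ 12.647)
Function('j')(f, l) = Add(828, Mul(124, f)) (Function('j')(f, l) = Mul(-4, Add(Mul(-31, f), -207)) = Mul(-4, Add(-207, Mul(-31, f))) = Add(828, Mul(124, f)))
Add(Mul(25263, Pow(-36998, -1)), Mul(Function('j')(194, 217), Pow(G, -1))) = Add(Mul(25263, Pow(-36998, -1)), Mul(Add(828, Mul(124, 194)), Pow(Rational(32622794, 2579505), -1))) = Add(Mul(25263, Rational(-1, 36998)), Mul(Add(828, 24056), Rational(2579505, 32622794))) = Add(Rational(-25263, 36998), Mul(24884, Rational(2579505, 32622794))) = Add(Rational(-25263, 36998), Rational(32094201210, 16311397)) = Rational(1187009181545169, 603489066206)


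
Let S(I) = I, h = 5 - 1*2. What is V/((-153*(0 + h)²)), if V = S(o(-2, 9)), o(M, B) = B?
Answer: -1/153 ≈ -0.0065359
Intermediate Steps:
h = 3 (h = 5 - 2 = 3)
V = 9
V/((-153*(0 + h)²)) = 9/((-153*(0 + 3)²)) = 9/((-153*3²)) = 9/((-153*9)) = 9/(-1377) = 9*(-1/1377) = -1/153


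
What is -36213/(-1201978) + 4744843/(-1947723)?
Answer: -5632664006455/2341120196094 ≈ -2.4060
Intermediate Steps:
-36213/(-1201978) + 4744843/(-1947723) = -36213*(-1/1201978) + 4744843*(-1/1947723) = 36213/1201978 - 4744843/1947723 = -5632664006455/2341120196094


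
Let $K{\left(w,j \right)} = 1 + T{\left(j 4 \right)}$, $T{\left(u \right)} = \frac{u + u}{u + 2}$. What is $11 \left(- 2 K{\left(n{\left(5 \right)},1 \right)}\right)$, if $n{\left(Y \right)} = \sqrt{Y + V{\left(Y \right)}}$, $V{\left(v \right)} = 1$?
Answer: $- \frac{154}{3} \approx -51.333$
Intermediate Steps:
$T{\left(u \right)} = \frac{2 u}{2 + u}$
$n{\left(Y \right)} = \sqrt{1 + Y}$ ($n{\left(Y \right)} = \sqrt{Y + 1} = \sqrt{1 + Y}$)
$K{\left(w,j \right)} = 1 + \frac{8 j}{2 + 4 j}$ ($K{\left(w,j \right)} = 1 + \frac{2 j 4}{2 + j 4} = 1 + \frac{2 \cdot 4 j}{2 + 4 j} = 1 + \frac{8 j}{2 + 4 j}$)
$11 \left(- 2 K{\left(n{\left(5 \right)},1 \right)}\right) = 11 \left(- 2 \frac{1 + 6 \cdot 1}{1 + 2 \cdot 1}\right) = 11 \left(- 2 \frac{1 + 6}{1 + 2}\right) = 11 \left(- 2 \cdot \frac{1}{3} \cdot 7\right) = 11 \left(\left(-2\right) \frac{7}{3}\right) = 11 \left(- \frac{14}{3}\right) = - \frac{154}{3}$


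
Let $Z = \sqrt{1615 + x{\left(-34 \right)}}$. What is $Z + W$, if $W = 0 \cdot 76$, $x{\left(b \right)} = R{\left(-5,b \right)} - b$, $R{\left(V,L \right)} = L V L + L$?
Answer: $7 i \sqrt{85} \approx 64.537 i$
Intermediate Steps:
$R{\left(V,L \right)} = L + V L^{2}$ ($R{\left(V,L \right)} = V L^{2} + L = L + V L^{2}$)
$x{\left(b \right)} = - b + b \left(1 - 5 b\right)$ ($x{\left(b \right)} = b \left(1 + b \left(-5\right)\right) - b = b \left(1 - 5 b\right) - b = - b + b \left(1 - 5 b\right)$)
$W = 0$
$Z = 7 i \sqrt{85}$ ($Z = \sqrt{1615 - 5 \left(-34\right)^{2}} = \sqrt{1615 - 5780} = \sqrt{-4165} = 7 i \sqrt{85} \approx 64.537 i$)
$Z + W = 7 i \sqrt{85} + 0 = 7 i \sqrt{85}$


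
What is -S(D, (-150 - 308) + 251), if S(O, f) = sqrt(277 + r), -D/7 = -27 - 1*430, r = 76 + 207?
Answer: -4*sqrt(35) ≈ -23.664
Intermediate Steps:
r = 283
D = 3199 (D = -7*(-27 - 1*430) = -7*(-27 - 430) = -7*(-457) = 3199)
S(O, f) = 4*sqrt(35) (S(O, f) = sqrt(277 + 283) = sqrt(560) = 4*sqrt(35))
-S(D, (-150 - 308) + 251) = -4*sqrt(35)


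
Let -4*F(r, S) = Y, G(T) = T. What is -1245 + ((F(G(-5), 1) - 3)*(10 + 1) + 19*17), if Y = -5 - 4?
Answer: -3721/4 ≈ -930.25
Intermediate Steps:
Y = -9
F(r, S) = 9/4 (F(r, S) = -1/4*(-9) = 9/4)
-1245 + ((F(G(-5), 1) - 3)*(10 + 1) + 19*17) = -1245 + ((9/4 - 3)*(10 + 1) + 19*17) = -1245 + (-3/4*11 + 323) = -1245 + (-33/4 + 323) = -1245 + 1259/4 = -3721/4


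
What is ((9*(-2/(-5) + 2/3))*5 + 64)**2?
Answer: 12544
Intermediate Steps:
((9*(-2/(-5) + 2/3))*5 + 64)**2 = ((9*(-2*(-1/5) + 2*(1/3)))*5 + 64)**2 = ((9*(2/5 + 2/3))*5 + 64)**2 = ((9*(16/15))*5 + 64)**2 = ((48/5)*5 + 64)**2 = (48 + 64)**2 = 112**2 = 12544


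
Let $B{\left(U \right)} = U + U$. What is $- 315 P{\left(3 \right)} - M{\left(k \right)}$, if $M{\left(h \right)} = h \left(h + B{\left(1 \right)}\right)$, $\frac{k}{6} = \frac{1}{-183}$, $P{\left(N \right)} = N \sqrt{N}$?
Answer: $\frac{240}{3721} - 945 \sqrt{3} \approx -1636.7$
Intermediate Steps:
$B{\left(U \right)} = 2 U$
$P{\left(N \right)} = N^{\frac{3}{2}}$
$k = - \frac{2}{61}$ ($k = \frac{6}{-183} = 6 \left(- \frac{1}{183}\right) = - \frac{2}{61} \approx -0.032787$)
$M{\left(h \right)} = h \left(2 + h\right)$ ($M{\left(h \right)} = h \left(h + 2 \cdot 1\right) = h \left(h + 2\right) = h \left(2 + h\right)$)
$- 315 P{\left(3 \right)} - M{\left(k \right)} = - 315 \cdot 3^{\frac{3}{2}} - - \frac{2 \left(2 - \frac{2}{61}\right)}{61} = - 315 \cdot 3 \sqrt{3} - \left(- \frac{2}{61}\right) \frac{120}{61} = - 945 \sqrt{3} - - \frac{240}{3721} = - 945 \sqrt{3} + \frac{240}{3721} = \frac{240}{3721} - 945 \sqrt{3}$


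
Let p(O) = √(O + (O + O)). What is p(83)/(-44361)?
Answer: -√249/44361 ≈ -0.00035571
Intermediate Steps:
p(O) = √3*√O (p(O) = √(O + 2*O) = √(3*O) = √3*√O)
p(83)/(-44361) = (√3*√83)/(-44361) = √249*(-1/44361) = -√249/44361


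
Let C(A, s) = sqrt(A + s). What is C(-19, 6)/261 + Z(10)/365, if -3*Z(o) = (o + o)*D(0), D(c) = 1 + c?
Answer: -4/219 + I*sqrt(13)/261 ≈ -0.018265 + 0.013814*I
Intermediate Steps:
Z(o) = -2*o/3 (Z(o) = -(o + o)*(1 + 0)/3 = -2*o/3)
C(-19, 6)/261 + Z(10)/365 = sqrt(-19 + 6)/261 - 2/3*10/365 = sqrt(-13)*(1/261) - 20/3*1/365 = (I*sqrt(13))*(1/261) - 4/219 = I*sqrt(13)/261 - 4/219 = -4/219 + I*sqrt(13)/261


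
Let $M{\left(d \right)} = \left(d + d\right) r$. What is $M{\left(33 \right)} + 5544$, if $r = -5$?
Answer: $5214$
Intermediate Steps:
$M{\left(d \right)} = - 10 d$ ($M{\left(d \right)} = \left(d + d\right) \left(-5\right) = 2 d \left(-5\right) = - 10 d$)
$M{\left(33 \right)} + 5544 = \left(-10\right) 33 + 5544 = -330 + 5544 = 5214$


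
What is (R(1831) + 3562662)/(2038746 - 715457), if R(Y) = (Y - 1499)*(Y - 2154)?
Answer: 3455426/1323289 ≈ 2.6112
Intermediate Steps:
R(Y) = (-2154 + Y)*(-1499 + Y) (R(Y) = (-1499 + Y)*(-2154 + Y) = (-2154 + Y)*(-1499 + Y))
(R(1831) + 3562662)/(2038746 - 715457) = ((3228846 + 1831² - 3653*1831) + 3562662)/(2038746 - 715457) = ((3228846 + 3352561 - 6688643) + 3562662)/1323289 = (-107236 + 3562662)*(1/1323289) = 3455426*(1/1323289) = 3455426/1323289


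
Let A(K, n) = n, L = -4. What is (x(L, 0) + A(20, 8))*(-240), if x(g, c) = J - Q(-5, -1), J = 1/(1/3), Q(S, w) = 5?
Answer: -1440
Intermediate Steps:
J = 3 (J = 1/(⅓) = 3)
x(g, c) = -2 (x(g, c) = 3 - 1*5 = 3 - 5 = -2)
(x(L, 0) + A(20, 8))*(-240) = (-2 + 8)*(-240) = 6*(-240) = -1440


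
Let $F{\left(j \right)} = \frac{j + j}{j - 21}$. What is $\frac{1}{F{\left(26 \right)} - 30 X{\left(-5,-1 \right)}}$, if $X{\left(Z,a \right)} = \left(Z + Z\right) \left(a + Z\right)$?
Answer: $- \frac{5}{8948} \approx -0.00055878$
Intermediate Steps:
$X{\left(Z,a \right)} = 2 Z \left(Z + a\right)$
$F{\left(j \right)} = \frac{2 j}{-21 + j}$
$\frac{1}{F{\left(26 \right)} - 30 X{\left(-5,-1 \right)}} = \frac{1}{2 \cdot 26 \frac{1}{-21 + 26} - 30 \cdot 2 \left(-5\right) \left(-5 - 1\right)} = \frac{1}{2 \cdot 26 \cdot \frac{1}{5} - 30 \cdot 2 \left(-5\right) \left(-6\right)} = \frac{1}{2 \cdot 26 \cdot \frac{1}{5} - 1800} = \frac{1}{\frac{52}{5} - 1800} = \frac{1}{- \frac{8948}{5}} = - \frac{5}{8948}$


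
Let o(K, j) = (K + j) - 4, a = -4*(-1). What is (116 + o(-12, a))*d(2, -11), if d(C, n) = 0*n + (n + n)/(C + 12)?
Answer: -1144/7 ≈ -163.43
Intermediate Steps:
a = 4
d(C, n) = 2*n/(12 + C) (d(C, n) = 0 + (2*n)/(12 + C) = 0 + 2*n/(12 + C) = 2*n/(12 + C))
o(K, j) = -4 + K + j
(116 + o(-12, a))*d(2, -11) = (116 + (-4 - 12 + 4))*(2*(-11)/(12 + 2)) = (116 - 12)*(2*(-11)/14) = 104*(2*(-11)*(1/14)) = 104*(-11/7) = -1144/7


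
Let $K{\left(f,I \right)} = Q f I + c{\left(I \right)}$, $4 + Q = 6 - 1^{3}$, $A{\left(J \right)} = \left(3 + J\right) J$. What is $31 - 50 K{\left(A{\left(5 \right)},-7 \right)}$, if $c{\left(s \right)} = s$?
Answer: $14381$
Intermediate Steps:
$A{\left(J \right)} = J \left(3 + J\right)$
$Q = 1$ ($Q = -4 + \left(6 - 1^{3}\right) = -4 + \left(6 - 1\right) = -4 + 5 = 1$)
$K{\left(f,I \right)} = I + I f$ ($K{\left(f,I \right)} = 1 f I + I = f I + I = I f + I = I + I f$)
$31 - 50 K{\left(A{\left(5 \right)},-7 \right)} = 31 - 50 \left(- 7 \left(1 + 5 \left(3 + 5\right)\right)\right) = 31 - 50 \left(- 7 \left(1 + 5 \cdot 8\right)\right) = 31 - 50 \left(- 7 \left(1 + 40\right)\right) = 31 - 50 \left(\left(-7\right) 41\right) = 31 - -14350 = 31 + 14350 = 14381$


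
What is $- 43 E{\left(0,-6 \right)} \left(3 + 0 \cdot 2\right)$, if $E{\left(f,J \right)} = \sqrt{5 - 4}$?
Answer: $-129$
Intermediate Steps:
$E{\left(f,J \right)} = 1$ ($E{\left(f,J \right)} = \sqrt{1} = 1$)
$- 43 E{\left(0,-6 \right)} \left(3 + 0 \cdot 2\right) = \left(-43\right) 1 \left(3 + 0 \cdot 2\right) = - 43 \left(3 + 0\right) = \left(-43\right) 3 = -129$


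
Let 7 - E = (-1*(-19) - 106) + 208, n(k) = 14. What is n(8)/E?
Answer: -7/57 ≈ -0.12281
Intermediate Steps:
E = -114 (E = 7 - ((-1*(-19) - 106) + 208) = 7 - ((19 - 106) + 208) = 7 - (-87 + 208) = 7 - 1*121 = 7 - 121 = -114)
n(8)/E = 14/(-114) = 14*(-1/114) = -7/57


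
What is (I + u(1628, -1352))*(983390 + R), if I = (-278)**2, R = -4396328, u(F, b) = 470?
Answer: -265369581252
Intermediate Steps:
I = 77284
(I + u(1628, -1352))*(983390 + R) = (77284 + 470)*(983390 - 4396328) = 77754*(-3412938) = -265369581252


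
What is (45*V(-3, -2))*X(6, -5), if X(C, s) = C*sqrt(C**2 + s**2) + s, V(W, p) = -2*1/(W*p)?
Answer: 75 - 90*sqrt(61) ≈ -627.92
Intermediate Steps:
V(W, p) = -2/(W*p)
X(C, s) = s + C*sqrt(C**2 + s**2)
(45*V(-3, -2))*X(6, -5) = (45*(-2/(-3*(-2))))*(-5 + 6*sqrt(6**2 + (-5)**2)) = (45*(-2*(-1/3)*(-1/2)))*(-5 + 6*sqrt(36 + 25)) = (45*(-1/3))*(-5 + 6*sqrt(61)) = -15*(-5 + 6*sqrt(61)) = 75 - 90*sqrt(61)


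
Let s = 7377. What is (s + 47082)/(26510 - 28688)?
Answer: -6051/242 ≈ -25.004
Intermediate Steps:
(s + 47082)/(26510 - 28688) = (7377 + 47082)/(26510 - 28688) = 54459/(-2178) = 54459*(-1/2178) = -6051/242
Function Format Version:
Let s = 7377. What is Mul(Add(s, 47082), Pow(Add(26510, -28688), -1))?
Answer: Rational(-6051, 242) ≈ -25.004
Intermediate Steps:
Mul(Add(s, 47082), Pow(Add(26510, -28688), -1)) = Mul(Add(7377, 47082), Pow(Add(26510, -28688), -1)) = Mul(54459, Pow(-2178, -1)) = Mul(54459, Rational(-1, 2178)) = Rational(-6051, 242)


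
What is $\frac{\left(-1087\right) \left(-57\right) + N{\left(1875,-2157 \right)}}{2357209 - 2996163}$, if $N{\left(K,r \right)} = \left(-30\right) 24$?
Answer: $- \frac{61239}{638954} \approx -0.095843$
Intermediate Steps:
$N{\left(K,r \right)} = -720$
$\frac{\left(-1087\right) \left(-57\right) + N{\left(1875,-2157 \right)}}{2357209 - 2996163} = \frac{\left(-1087\right) \left(-57\right) - 720}{2357209 - 2996163} = \frac{61959 - 720}{-638954} = 61239 \left(- \frac{1}{638954}\right) = - \frac{61239}{638954}$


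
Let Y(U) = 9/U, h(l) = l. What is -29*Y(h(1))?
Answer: -261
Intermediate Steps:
-29*Y(h(1)) = -261/1 = -261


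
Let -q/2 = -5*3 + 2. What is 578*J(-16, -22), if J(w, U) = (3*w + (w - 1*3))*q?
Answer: -1006876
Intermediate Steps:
q = 26 (q = -2*(-5*3 + 2) = -2*(-15 + 2) = -2*(-13) = 26)
J(w, U) = -78 + 104*w (J(w, U) = (3*w + (w - 1*3))*26 = (3*w + (w - 3))*26 = (3*w + (-3 + w))*26 = (-3 + 4*w)*26 = -78 + 104*w)
578*J(-16, -22) = 578*(-78 + 104*(-16)) = 578*(-78 - 1664) = 578*(-1742) = -1006876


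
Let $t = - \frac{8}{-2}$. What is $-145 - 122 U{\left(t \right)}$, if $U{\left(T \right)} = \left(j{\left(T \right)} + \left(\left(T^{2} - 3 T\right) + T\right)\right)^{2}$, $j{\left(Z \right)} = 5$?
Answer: $-20763$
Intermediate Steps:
$t = 4$ ($t = \left(-8\right) \left(- \frac{1}{2}\right) = 4$)
$U{\left(T \right)} = \left(5 + T^{2} - 2 T\right)^{2}$ ($U{\left(T \right)} = \left(5 + \left(\left(T^{2} - 3 T\right) + T\right)\right)^{2} = \left(5 + \left(T^{2} - 2 T\right)\right)^{2} = \left(5 + T^{2} - 2 T\right)^{2}$)
$-145 - 122 U{\left(t \right)} = -145 - 122 \left(5 + 4^{2} - 8\right)^{2} = -145 - 122 \left(5 + 16 - 8\right)^{2} = -145 - 122 \cdot 13^{2} = -145 - 20618 = -20763$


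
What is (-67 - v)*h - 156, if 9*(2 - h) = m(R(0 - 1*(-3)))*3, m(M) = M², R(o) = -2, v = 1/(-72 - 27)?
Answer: -59596/297 ≈ -200.66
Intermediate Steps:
v = -1/99 (v = 1/(-99) = -1/99 ≈ -0.010101)
h = ⅔ (h = 2 - (-2)²*3/9 = 2 - 4*3/9 = 2 - ⅑*12 = 2 - 4/3 = ⅔ ≈ 0.66667)
(-67 - v)*h - 156 = (-67 - 1*(-1/99))*(⅔) - 156 = (-67 + 1/99)*(⅔) - 156 = -6632/99*⅔ - 156 = -13264/297 - 156 = -59596/297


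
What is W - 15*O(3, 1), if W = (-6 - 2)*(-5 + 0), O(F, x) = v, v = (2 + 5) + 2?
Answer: -95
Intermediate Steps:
v = 9 (v = 7 + 2 = 9)
O(F, x) = 9
W = 40 (W = -8*(-5) = 40)
W - 15*O(3, 1) = 40 - 15*9 = 40 - 135 = -95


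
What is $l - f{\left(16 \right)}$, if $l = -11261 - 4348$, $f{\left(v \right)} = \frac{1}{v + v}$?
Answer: $- \frac{499489}{32} \approx -15609.0$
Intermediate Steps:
$f{\left(v \right)} = \frac{1}{2 v}$
$l = -15609$
$l - f{\left(16 \right)} = -15609 - \frac{1}{2 \cdot 16} = -15609 - \frac{1}{2} \cdot \frac{1}{16} = -15609 - \frac{1}{32} = - \frac{499489}{32}$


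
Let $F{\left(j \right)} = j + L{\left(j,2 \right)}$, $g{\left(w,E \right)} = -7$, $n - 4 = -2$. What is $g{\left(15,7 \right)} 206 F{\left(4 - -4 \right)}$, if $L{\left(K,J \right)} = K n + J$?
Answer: $-37492$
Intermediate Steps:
$n = 2$ ($n = 4 - 2 = 2$)
$L{\left(K,J \right)} = J + 2 K$ ($L{\left(K,J \right)} = K 2 + J = 2 K + J = J + 2 K$)
$F{\left(j \right)} = 2 + 3 j$ ($F{\left(j \right)} = j + \left(2 + 2 j\right) = 2 + 3 j$)
$g{\left(15,7 \right)} 206 F{\left(4 - -4 \right)} = \left(-7\right) 206 \left(2 + 3 \left(4 - -4\right)\right) = - 1442 \left(2 + 3 \left(4 + 4\right)\right) = - 1442 \left(2 + 3 \cdot 8\right) = - 1442 \left(2 + 24\right) = \left(-1442\right) 26 = -37492$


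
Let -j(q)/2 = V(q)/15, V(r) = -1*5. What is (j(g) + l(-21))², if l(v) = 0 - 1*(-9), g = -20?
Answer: 841/9 ≈ 93.444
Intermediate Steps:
V(r) = -5
l(v) = 9 (l(v) = 0 + 9 = 9)
j(q) = ⅔ (j(q) = -(-10)/15 = -2*(-⅓) = ⅔)
(j(g) + l(-21))² = (⅔ + 9)² = (29/3)² = 841/9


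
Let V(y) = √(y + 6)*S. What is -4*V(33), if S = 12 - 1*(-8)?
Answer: -80*√39 ≈ -499.60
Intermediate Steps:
S = 20 (S = 12 + 8 = 20)
V(y) = 20*√(6 + y) (V(y) = √(y + 6)*20 = √(6 + y)*20 = 20*√(6 + y))
-4*V(33) = -80*√(6 + 33) = -80*√39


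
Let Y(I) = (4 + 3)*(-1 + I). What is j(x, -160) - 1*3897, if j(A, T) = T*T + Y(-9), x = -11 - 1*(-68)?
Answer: 21633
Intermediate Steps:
x = 57 (x = -11 + 68 = 57)
Y(I) = -7 + 7*I (Y(I) = 7*(-1 + I) = -7 + 7*I)
j(A, T) = -70 + T² (j(A, T) = T*T + (-7 + 7*(-9)) = T² + (-7 - 63) = T² - 70 = -70 + T²)
j(x, -160) - 1*3897 = (-70 + (-160)²) - 1*3897 = (-70 + 25600) - 3897 = 25530 - 3897 = 21633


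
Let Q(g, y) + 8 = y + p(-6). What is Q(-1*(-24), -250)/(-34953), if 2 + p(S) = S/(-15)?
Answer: 1298/174765 ≈ 0.0074271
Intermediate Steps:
p(S) = -2 - S/15 (p(S) = -2 + S/(-15) = -2 + S*(-1/15) = -2 - S/15)
Q(g, y) = -48/5 + y (Q(g, y) = -8 + (y + (-2 - 1/15*(-6))) = -8 + (y + (-2 + ⅖)) = -8 + (y - 8/5) = -8 + (-8/5 + y) = -48/5 + y)
Q(-1*(-24), -250)/(-34953) = (-48/5 - 250)/(-34953) = -1298/5*(-1/34953) = 1298/174765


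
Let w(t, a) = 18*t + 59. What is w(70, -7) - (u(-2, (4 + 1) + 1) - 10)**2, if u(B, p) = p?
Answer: 1303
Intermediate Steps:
w(t, a) = 59 + 18*t
w(70, -7) - (u(-2, (4 + 1) + 1) - 10)**2 = (59 + 18*70) - (((4 + 1) + 1) - 10)**2 = (59 + 1260) - ((5 + 1) - 10)**2 = 1319 - (6 - 10)**2 = 1319 - 1*(-4)**2 = 1319 - 1*16 = 1319 - 16 = 1303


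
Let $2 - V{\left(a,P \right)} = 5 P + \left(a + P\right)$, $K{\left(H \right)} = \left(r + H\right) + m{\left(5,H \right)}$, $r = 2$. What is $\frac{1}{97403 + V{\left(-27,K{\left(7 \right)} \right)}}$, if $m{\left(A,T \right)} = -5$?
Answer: $\frac{1}{97408} \approx 1.0266 \cdot 10^{-5}$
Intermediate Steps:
$K{\left(H \right)} = -3 + H$ ($K{\left(H \right)} = \left(2 + H\right) - 5 = -3 + H$)
$V{\left(a,P \right)} = 2 - a - 6 P$ ($V{\left(a,P \right)} = 2 - \left(5 P + \left(a + P\right)\right) = 2 - \left(5 P + \left(P + a\right)\right) = 2 - \left(a + 6 P\right) = 2 - a - 6 P$)
$\frac{1}{97403 + V{\left(-27,K{\left(7 \right)} \right)}} = \frac{1}{97403 - \left(-29 + 6 \left(-3 + 7\right)\right)} = \frac{1}{97403 + \left(2 + 27 - 24\right)} = \frac{1}{97403 + 5} = \frac{1}{97408}$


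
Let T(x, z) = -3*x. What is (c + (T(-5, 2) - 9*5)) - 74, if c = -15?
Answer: -119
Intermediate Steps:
(c + (T(-5, 2) - 9*5)) - 74 = (-15 + (-3*(-5) - 9*5)) - 74 = (-15 + (15 - 45)) - 74 = (-15 - 30) - 74 = -45 - 74 = -119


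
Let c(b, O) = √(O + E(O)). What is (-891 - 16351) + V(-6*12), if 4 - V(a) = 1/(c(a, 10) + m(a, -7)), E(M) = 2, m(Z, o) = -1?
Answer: -189619/11 - 2*√3/11 ≈ -17238.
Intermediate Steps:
c(b, O) = √(2 + O) (c(b, O) = √(O + 2) = √(2 + O))
V(a) = 4 - 1/(-1 + 2*√3) (V(a) = 4 - 1/(√(2 + 10) - 1) = 4 - 1/(√12 - 1) = 4 - 1/(2*√3 - 1) = 4 - 1/(-1 + 2*√3))
(-891 - 16351) + V(-6*12) = (-891 - 16351) + (43/11 - 2*√3/11) = -17242 + (43/11 - 2*√3/11) = -189619/11 - 2*√3/11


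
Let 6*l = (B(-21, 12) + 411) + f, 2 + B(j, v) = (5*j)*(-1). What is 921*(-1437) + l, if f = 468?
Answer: -3969940/3 ≈ -1.3233e+6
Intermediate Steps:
B(j, v) = -2 - 5*j (B(j, v) = -2 + (5*j)*(-1) = -2 - 5*j)
l = 491/3 (l = (((-2 - 5*(-21)) + 411) + 468)/6 = (((-2 + 105) + 411) + 468)/6 = ((103 + 411) + 468)/6 = (514 + 468)/6 = (⅙)*982 = 491/3 ≈ 163.67)
921*(-1437) + l = 921*(-1437) + 491/3 = -1323477 + 491/3 = -3969940/3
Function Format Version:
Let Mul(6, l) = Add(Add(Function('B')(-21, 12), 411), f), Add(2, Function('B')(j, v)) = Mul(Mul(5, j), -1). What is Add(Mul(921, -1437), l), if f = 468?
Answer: Rational(-3969940, 3) ≈ -1.3233e+6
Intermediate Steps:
Function('B')(j, v) = Add(-2, Mul(-5, j)) (Function('B')(j, v) = Add(-2, Mul(Mul(5, j), -1)) = Add(-2, Mul(-5, j)))
l = Rational(491, 3) (l = Mul(Rational(1, 6), Add(Add(Add(-2, Mul(-5, -21)), 411), 468)) = Mul(Rational(1, 6), Add(Add(Add(-2, 105), 411), 468)) = Mul(Rational(1, 6), Add(Add(103, 411), 468)) = Mul(Rational(1, 6), Add(514, 468)) = Mul(Rational(1, 6), 982) = Rational(491, 3) ≈ 163.67)
Add(Mul(921, -1437), l) = Add(Mul(921, -1437), Rational(491, 3)) = Add(-1323477, Rational(491, 3)) = Rational(-3969940, 3)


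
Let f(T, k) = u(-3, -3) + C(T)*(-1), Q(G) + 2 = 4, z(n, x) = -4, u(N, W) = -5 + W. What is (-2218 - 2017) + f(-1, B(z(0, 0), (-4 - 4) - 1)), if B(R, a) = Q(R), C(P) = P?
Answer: -4242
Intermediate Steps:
Q(G) = 2 (Q(G) = -2 + 4 = 2)
B(R, a) = 2
f(T, k) = -8 - T (f(T, k) = (-5 - 3) + T*(-1) = -8 - T)
(-2218 - 2017) + f(-1, B(z(0, 0), (-4 - 4) - 1)) = (-2218 - 2017) + (-8 - 1*(-1)) = -4235 + (-8 + 1) = -4235 - 7 = -4242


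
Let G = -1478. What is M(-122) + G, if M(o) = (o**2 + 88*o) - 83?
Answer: 2587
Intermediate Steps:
M(o) = -83 + o**2 + 88*o
M(-122) + G = (-83 + (-122)**2 + 88*(-122)) - 1478 = (-83 + 14884 - 10736) - 1478 = 4065 - 1478 = 2587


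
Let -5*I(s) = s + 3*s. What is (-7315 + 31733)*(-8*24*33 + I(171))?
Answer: -790264152/5 ≈ -1.5805e+8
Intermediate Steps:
I(s) = -4*s/5 (I(s) = -(s + 3*s)/5 = -4*s/5)
(-7315 + 31733)*(-8*24*33 + I(171)) = (-7315 + 31733)*(-8*24*33 - 4/5*171) = 24418*(-192*33 - 684/5) = 24418*(-6336 - 684/5) = 24418*(-32364/5) = -790264152/5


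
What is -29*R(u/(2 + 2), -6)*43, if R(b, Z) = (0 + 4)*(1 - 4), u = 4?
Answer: 14964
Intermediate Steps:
R(b, Z) = -12 (R(b, Z) = 4*(-3) = -12)
-29*R(u/(2 + 2), -6)*43 = -29*(-12)*43 = 348*43 = 14964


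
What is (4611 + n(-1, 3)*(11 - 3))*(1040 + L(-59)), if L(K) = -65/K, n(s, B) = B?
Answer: 284704875/59 ≈ 4.8255e+6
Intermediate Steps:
(4611 + n(-1, 3)*(11 - 3))*(1040 + L(-59)) = (4611 + 3*(11 - 3))*(1040 - 65/(-59)) = (4611 + 3*8)*(1040 - 65*(-1/59)) = (4611 + 24)*(1040 + 65/59) = 4635*(61425/59) = 284704875/59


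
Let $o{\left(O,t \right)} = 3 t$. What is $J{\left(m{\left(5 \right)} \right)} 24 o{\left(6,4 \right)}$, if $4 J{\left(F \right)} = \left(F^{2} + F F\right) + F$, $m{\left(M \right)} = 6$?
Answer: $5616$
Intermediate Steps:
$J{\left(F \right)} = \frac{F^{2}}{2} + \frac{F}{4}$ ($J{\left(F \right)} = \frac{\left(F^{2} + F F\right) + F}{4} = \frac{\left(F^{2} + F^{2}\right) + F}{4} = \frac{2 F^{2} + F}{4} = \frac{F + 2 F^{2}}{4} = \frac{F^{2}}{2} + \frac{F}{4}$)
$J{\left(m{\left(5 \right)} \right)} 24 o{\left(6,4 \right)} = \frac{1}{4} \cdot 6 \left(1 + 2 \cdot 6\right) 24 \cdot 3 \cdot 4 = \frac{1}{4} \cdot 6 \left(1 + 12\right) 24 \cdot 12 = \frac{1}{4} \cdot 6 \cdot 13 \cdot 24 \cdot 12 = \frac{39}{2} \cdot 24 \cdot 12 = 468 \cdot 12 = 5616$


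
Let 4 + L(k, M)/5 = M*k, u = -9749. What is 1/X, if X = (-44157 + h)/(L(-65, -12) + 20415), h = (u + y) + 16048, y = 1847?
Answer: -24295/36011 ≈ -0.67465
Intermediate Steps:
L(k, M) = -20 + 5*M*k (L(k, M) = -20 + 5*(M*k) = -20 + 5*M*k)
h = 8146 (h = (-9749 + 1847) + 16048 = -7902 + 16048 = 8146)
X = -36011/24295 (X = (-44157 + 8146)/((-20 + 5*(-12)*(-65)) + 20415) = -36011/((-20 + 3900) + 20415) = -36011/(3880 + 20415) = -36011/24295 ≈ -1.4822)
1/X = 1/(-36011/24295) = -24295/36011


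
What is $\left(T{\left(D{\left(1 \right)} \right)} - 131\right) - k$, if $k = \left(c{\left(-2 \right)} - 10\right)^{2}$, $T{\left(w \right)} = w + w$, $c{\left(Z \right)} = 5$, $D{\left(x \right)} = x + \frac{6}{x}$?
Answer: $-142$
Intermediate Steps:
$T{\left(w \right)} = 2 w$
$k = 25$ ($k = \left(5 - 10\right)^{2} = \left(-5\right)^{2} = 25$)
$\left(T{\left(D{\left(1 \right)} \right)} - 131\right) - k = \left(2 \left(1 + \frac{6}{1}\right) - 131\right) - 25 = \left(2 \left(1 + 6 \cdot 1\right) - 131\right) - 25 = \left(2 \left(1 + 6\right) - 131\right) - 25 = \left(2 \cdot 7 - 131\right) - 25 = \left(14 - 131\right) - 25 = -117 - 25 = -142$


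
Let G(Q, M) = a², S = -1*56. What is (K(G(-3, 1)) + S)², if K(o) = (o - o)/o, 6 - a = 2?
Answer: 3136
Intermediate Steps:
a = 4 (a = 6 - 1*2 = 6 - 2 = 4)
S = -56
G(Q, M) = 16 (G(Q, M) = 4² = 16)
K(o) = 0 (K(o) = 0/o = 0)
(K(G(-3, 1)) + S)² = (0 - 56)² = (-56)² = 3136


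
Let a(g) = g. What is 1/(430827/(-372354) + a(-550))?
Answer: -124118/68408509 ≈ -0.0018144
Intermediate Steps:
1/(430827/(-372354) + a(-550)) = 1/(430827/(-372354) - 550) = 1/(430827*(-1/372354) - 550) = 1/(-143609/124118 - 550) = 1/(-68408509/124118) = -124118/68408509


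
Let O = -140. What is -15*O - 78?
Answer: 2022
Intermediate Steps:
-15*O - 78 = -15*(-140) - 78 = 2100 - 78 = 2022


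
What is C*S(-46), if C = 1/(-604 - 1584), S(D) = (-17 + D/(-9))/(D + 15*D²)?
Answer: 107/624118248 ≈ 1.7144e-7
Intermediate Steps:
S(D) = (-17 - D/9)/(D + 15*D²) (S(D) = (-17 + D*(-⅑))/(D + 15*D²) = (-17 - D/9)/(D + 15*D²))
C = -1/2188 (C = 1/(-2188) = -1/2188 ≈ -0.00045704)
C*S(-46) = -(-153 - 1*(-46))/(19692*(-46)*(1 + 15*(-46))) = -(-1)*(-153 + 46)/(19692*46*(1 - 690)) = -(-1)*(-107)/(19692*46*(-689)) = -(-1)*(-1)*(-107)/(19692*46*689) = -1/2188*(-107/285246) = 107/624118248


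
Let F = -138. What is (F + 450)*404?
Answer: 126048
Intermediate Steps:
(F + 450)*404 = (-138 + 450)*404 = 312*404 = 126048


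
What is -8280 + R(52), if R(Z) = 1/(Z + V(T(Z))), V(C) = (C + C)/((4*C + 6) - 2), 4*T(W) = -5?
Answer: -902518/109 ≈ -8280.0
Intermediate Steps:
T(W) = -5/4 (T(W) = (¼)*(-5) = -5/4)
V(C) = 2*C/(4 + 4*C) (V(C) = (2*C)/((6 + 4*C) - 2) = (2*C)/(4 + 4*C) = 2*C/(4 + 4*C))
R(Z) = 1/(5/2 + Z) (R(Z) = 1/(Z + (½)*(-5/4)/(1 - 5/4)) = 1/(Z + (½)*(-5/4)/(-¼)) = 1/(Z + (½)*(-5/4)*(-4)) = 1/(Z + 5/2) = 1/(5/2 + Z))
-8280 + R(52) = -8280 + 2/(5 + 2*52) = -8280 + 2/(5 + 104) = -8280 + 2/109 = -902518/109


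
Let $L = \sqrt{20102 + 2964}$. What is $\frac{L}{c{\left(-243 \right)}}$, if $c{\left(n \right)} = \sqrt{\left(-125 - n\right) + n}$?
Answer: $- \frac{i \sqrt{115330}}{25} \approx - 13.584 i$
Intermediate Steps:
$L = \sqrt{23066} \approx 151.88$
$c{\left(n \right)} = 5 i \sqrt{5}$ ($c{\left(n \right)} = \sqrt{-125} = 5 i \sqrt{5}$)
$\frac{L}{c{\left(-243 \right)}} = \frac{\sqrt{23066}}{5 i \sqrt{5}} = \sqrt{23066} \left(- \frac{i \sqrt{5}}{25}\right) = - \frac{i \sqrt{115330}}{25}$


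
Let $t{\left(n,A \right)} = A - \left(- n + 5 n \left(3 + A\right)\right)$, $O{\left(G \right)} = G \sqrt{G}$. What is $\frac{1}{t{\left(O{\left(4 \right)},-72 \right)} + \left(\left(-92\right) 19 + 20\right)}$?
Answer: $\frac{1}{968} \approx 0.0010331$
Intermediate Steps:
$O{\left(G \right)} = G^{\frac{3}{2}}$
$t{\left(n,A \right)} = A + n - 5 n \left(3 + A\right)$ ($t{\left(n,A \right)} = A - \left(- n + 5 n \left(3 + A\right)\right) = A + n - 5 n \left(3 + A\right)$)
$\frac{1}{t{\left(O{\left(4 \right)},-72 \right)} + \left(\left(-92\right) 19 + 20\right)} = \frac{1}{\left(-72 - 14 \cdot 4^{\frac{3}{2}} - - 360 \cdot 4^{\frac{3}{2}}\right) + \left(\left(-92\right) 19 + 20\right)} = \frac{1}{\left(-72 - 112 - \left(-360\right) 8\right) + \left(-1748 + 20\right)} = \frac{1}{\left(-72 - 112 + 2880\right) - 1728} = \frac{1}{2696 - 1728} = \frac{1}{968}$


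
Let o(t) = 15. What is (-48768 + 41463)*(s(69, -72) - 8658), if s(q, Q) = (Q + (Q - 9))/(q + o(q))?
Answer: 1771279875/28 ≈ 6.3260e+7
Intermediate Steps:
s(q, Q) = (-9 + 2*Q)/(15 + q) (s(q, Q) = (Q + (Q - 9))/(q + 15) = (Q + (-9 + Q))/(15 + q) = (-9 + 2*Q)/(15 + q))
(-48768 + 41463)*(s(69, -72) - 8658) = (-48768 + 41463)*((-9 + 2*(-72))/(15 + 69) - 8658) = -7305*((-9 - 144)/84 - 8658) = -7305*((1/84)*(-153) - 8658) = -7305*(-51/28 - 8658) = -7305*(-242475/28) = 1771279875/28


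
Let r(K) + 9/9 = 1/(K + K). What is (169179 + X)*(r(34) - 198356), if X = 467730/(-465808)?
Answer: -531468140168874525/15837472 ≈ -3.3558e+10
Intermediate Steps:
X = -233865/232904 (X = 467730*(-1/465808) = -233865/232904 ≈ -1.0041)
r(K) = -1 + 1/(2*K) (r(K) = -1 + 1/(K + K) = -1 + 1/(2*K))
(169179 + X)*(r(34) - 198356) = (169179 - 233865/232904)*((½ - 1*34)/34 - 198356) = 39402231951*((½ - 34)/34 - 198356)/232904 = 39402231951*((1/34)*(-67/2) - 198356)/232904 = 39402231951*(-67/68 - 198356)/232904 = (39402231951/232904)*(-13488275/68) = -531468140168874525/15837472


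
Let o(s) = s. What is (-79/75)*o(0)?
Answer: 0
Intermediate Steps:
(-79/75)*o(0) = -79/75*0 = 0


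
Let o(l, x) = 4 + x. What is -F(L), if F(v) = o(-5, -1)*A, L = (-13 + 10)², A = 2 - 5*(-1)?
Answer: -21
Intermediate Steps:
A = 7 (A = 2 + 5 = 7)
L = 9 (L = (-3)² = 9)
F(v) = 21 (F(v) = (4 - 1)*7 = 3*7 = 21)
-F(L) = -1*21 = -21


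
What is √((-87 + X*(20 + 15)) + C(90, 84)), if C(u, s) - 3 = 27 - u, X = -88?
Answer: I*√3227 ≈ 56.807*I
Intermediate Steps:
C(u, s) = 30 - u (C(u, s) = 3 + (27 - u) = 30 - u)
√((-87 + X*(20 + 15)) + C(90, 84)) = √((-87 - 88*(20 + 15)) + (30 - 1*90)) = √((-87 - 88*35) + (30 - 90)) = √((-87 - 3080) - 60) = √(-3167 - 60) = √(-3227) = I*√3227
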